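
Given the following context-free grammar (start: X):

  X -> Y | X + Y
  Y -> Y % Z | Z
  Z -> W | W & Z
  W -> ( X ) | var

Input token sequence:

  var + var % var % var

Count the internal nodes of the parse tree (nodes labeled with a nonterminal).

14

[X [X [Y [Z [W var]]]] + [Y [Y [Y [Z [W var]]] % [Z [W var]]] % [Z [W var]]]]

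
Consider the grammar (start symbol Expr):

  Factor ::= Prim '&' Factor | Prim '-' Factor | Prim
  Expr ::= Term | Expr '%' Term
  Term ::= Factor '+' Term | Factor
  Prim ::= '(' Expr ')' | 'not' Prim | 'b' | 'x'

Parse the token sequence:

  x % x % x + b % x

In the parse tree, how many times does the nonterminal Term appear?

5

[Expr [Expr [Expr [Expr [Term [Factor [Prim x]]]] % [Term [Factor [Prim x]]]] % [Term [Factor [Prim x]] + [Term [Factor [Prim b]]]]] % [Term [Factor [Prim x]]]]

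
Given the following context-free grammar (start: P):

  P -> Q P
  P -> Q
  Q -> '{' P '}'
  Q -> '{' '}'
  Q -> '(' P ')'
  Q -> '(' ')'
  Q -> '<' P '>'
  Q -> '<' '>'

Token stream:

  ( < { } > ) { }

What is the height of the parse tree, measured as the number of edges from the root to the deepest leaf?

[P [Q ( [P [Q < [P [Q { }]] >]] )] [P [Q { }]]]

6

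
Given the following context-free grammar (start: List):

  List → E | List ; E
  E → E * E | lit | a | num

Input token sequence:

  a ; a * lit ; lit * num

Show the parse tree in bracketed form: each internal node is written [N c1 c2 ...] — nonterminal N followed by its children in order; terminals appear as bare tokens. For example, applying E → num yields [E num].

List
List ; E
List ; E ; E
E ; E ; E
a ; E ; E
a ; E * E ; E
a ; a * E ; E
a ; a * lit ; E
a ; a * lit ; E * E
a ; a * lit ; lit * E
a ; a * lit ; lit * num

[List [List [List [E a]] ; [E [E a] * [E lit]]] ; [E [E lit] * [E num]]]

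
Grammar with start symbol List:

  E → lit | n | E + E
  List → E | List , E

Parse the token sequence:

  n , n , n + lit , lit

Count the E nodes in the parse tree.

[List [List [List [List [E n]] , [E n]] , [E [E n] + [E lit]]] , [E lit]]

6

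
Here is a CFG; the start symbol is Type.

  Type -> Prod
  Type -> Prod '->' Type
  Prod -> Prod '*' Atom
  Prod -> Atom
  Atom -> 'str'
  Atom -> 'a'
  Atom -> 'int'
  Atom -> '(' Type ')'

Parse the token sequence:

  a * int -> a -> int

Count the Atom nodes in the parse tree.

[Type [Prod [Prod [Atom a]] * [Atom int]] -> [Type [Prod [Atom a]] -> [Type [Prod [Atom int]]]]]

4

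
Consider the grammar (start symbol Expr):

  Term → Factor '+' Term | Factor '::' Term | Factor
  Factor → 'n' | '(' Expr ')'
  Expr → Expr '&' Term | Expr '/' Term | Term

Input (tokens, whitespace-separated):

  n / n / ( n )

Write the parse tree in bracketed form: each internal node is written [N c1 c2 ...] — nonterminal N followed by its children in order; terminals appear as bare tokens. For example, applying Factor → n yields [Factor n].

Expr
Expr / Term
Expr / Term / Term
Term / Term / Term
Factor / Term / Term
n / Term / Term
n / Factor / Term
n / n / Term
n / n / Factor
n / n / ( Expr )
n / n / ( Term )
n / n / ( Factor )
n / n / ( n )

[Expr [Expr [Expr [Term [Factor n]]] / [Term [Factor n]]] / [Term [Factor ( [Expr [Term [Factor n]]] )]]]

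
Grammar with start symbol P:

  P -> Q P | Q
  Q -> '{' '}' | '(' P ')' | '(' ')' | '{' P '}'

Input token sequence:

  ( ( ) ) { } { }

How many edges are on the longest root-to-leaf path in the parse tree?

[P [Q ( [P [Q ( )]] )] [P [Q { }] [P [Q { }]]]]

4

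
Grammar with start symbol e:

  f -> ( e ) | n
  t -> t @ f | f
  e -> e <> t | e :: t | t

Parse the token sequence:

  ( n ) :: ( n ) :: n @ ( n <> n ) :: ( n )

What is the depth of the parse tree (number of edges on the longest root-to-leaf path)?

[e [e [e [e [t [f ( [e [t [f n]]] )]]] :: [t [f ( [e [t [f n]]] )]]] :: [t [t [f n]] @ [f ( [e [e [t [f n]]] <> [t [f n]]] )]]] :: [t [f ( [e [t [f n]]] )]]]

9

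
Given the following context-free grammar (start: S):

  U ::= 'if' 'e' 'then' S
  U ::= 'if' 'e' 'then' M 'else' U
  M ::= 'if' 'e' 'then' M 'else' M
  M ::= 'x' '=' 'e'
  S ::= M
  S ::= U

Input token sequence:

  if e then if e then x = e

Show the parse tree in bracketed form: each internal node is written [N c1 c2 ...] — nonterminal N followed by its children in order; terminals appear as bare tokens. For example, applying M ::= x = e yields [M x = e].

[S [U if e then [S [U if e then [S [M x = e]]]]]]

S
U
if e then S
if e then U
if e then if e then S
if e then if e then M
if e then if e then x = e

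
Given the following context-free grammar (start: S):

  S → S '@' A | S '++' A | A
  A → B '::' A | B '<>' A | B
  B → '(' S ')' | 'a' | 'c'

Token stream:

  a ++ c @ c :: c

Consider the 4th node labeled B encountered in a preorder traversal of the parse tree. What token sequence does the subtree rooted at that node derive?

[S [S [S [A [B a]]] ++ [A [B c]]] @ [A [B c] :: [A [B c]]]]

c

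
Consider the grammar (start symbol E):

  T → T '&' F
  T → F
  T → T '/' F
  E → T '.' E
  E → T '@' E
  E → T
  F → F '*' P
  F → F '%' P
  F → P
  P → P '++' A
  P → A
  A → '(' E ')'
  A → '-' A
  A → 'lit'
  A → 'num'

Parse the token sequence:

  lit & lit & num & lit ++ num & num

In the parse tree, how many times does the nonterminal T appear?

[E [T [T [T [T [T [F [P [A lit]]]] & [F [P [A lit]]]] & [F [P [A num]]]] & [F [P [P [A lit]] ++ [A num]]]] & [F [P [A num]]]]]

5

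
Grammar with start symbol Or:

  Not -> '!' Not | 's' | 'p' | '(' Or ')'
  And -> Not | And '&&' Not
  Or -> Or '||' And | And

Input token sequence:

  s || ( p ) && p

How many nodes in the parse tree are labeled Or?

3

[Or [Or [And [Not s]]] || [And [And [Not ( [Or [And [Not p]]] )]] && [Not p]]]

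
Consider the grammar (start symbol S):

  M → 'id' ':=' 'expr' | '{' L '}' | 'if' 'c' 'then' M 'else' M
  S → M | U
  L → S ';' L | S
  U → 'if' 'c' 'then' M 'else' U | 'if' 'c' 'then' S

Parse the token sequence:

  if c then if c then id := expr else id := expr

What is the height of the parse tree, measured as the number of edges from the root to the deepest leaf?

[S [U if c then [S [M if c then [M id := expr] else [M id := expr]]]]]

5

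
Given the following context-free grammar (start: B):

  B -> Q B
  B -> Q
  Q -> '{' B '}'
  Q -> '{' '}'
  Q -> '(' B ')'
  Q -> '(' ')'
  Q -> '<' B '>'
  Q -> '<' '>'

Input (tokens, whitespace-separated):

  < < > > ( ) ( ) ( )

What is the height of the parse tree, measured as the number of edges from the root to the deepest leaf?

[B [Q < [B [Q < >]] >] [B [Q ( )] [B [Q ( )] [B [Q ( )]]]]]

5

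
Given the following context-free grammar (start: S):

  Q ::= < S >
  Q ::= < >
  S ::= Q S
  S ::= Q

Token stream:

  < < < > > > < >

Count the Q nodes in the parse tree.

[S [Q < [S [Q < [S [Q < >]] >]] >] [S [Q < >]]]

4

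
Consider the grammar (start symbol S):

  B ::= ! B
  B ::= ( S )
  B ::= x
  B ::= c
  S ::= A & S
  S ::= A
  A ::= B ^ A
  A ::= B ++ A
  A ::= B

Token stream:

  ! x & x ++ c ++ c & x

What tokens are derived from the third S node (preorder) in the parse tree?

x

[S [A [B ! [B x]]] & [S [A [B x] ++ [A [B c] ++ [A [B c]]]] & [S [A [B x]]]]]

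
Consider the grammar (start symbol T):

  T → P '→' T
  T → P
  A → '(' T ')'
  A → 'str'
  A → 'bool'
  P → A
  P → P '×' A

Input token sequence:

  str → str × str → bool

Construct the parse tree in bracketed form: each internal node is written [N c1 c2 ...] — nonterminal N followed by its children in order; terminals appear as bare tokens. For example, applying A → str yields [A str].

[T [P [A str]] → [T [P [P [A str]] × [A str]] → [T [P [A bool]]]]]

T
P → T
A → T
str → T
str → P → T
str → P × A → T
str → A × A → T
str → str × A → T
str → str × str → T
str → str × str → P
str → str × str → A
str → str × str → bool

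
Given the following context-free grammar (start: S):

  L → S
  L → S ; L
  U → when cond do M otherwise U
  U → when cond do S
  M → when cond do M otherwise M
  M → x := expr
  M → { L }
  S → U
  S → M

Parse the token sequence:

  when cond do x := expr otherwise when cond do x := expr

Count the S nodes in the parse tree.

2

[S [U when cond do [M x := expr] otherwise [U when cond do [S [M x := expr]]]]]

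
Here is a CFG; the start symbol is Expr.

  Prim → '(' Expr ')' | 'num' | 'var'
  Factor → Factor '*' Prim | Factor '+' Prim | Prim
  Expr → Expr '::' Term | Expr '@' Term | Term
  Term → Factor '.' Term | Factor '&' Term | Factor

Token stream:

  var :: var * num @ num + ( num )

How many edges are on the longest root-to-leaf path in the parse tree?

[Expr [Expr [Expr [Term [Factor [Prim var]]]] :: [Term [Factor [Factor [Prim var]] * [Prim num]]]] @ [Term [Factor [Factor [Prim num]] + [Prim ( [Expr [Term [Factor [Prim num]]]] )]]]]

8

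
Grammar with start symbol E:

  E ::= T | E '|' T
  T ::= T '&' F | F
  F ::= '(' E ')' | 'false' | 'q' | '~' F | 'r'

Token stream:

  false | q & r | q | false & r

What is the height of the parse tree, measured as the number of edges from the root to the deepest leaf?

6

[E [E [E [E [T [F false]]] | [T [T [F q]] & [F r]]] | [T [F q]]] | [T [T [F false]] & [F r]]]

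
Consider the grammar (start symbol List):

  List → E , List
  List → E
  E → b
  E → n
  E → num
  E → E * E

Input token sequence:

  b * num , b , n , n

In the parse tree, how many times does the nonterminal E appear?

6

[List [E [E b] * [E num]] , [List [E b] , [List [E n] , [List [E n]]]]]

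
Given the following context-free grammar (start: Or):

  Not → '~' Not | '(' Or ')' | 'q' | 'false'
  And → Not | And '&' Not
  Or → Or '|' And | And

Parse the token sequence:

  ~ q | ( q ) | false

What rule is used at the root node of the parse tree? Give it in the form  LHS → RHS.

[Or [Or [Or [And [Not ~ [Not q]]]] | [And [Not ( [Or [And [Not q]]] )]]] | [And [Not false]]]

Or → Or '|' And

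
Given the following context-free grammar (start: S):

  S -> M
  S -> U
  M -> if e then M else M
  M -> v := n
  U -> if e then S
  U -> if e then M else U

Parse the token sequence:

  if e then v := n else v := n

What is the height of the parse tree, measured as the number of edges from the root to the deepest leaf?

[S [M if e then [M v := n] else [M v := n]]]

3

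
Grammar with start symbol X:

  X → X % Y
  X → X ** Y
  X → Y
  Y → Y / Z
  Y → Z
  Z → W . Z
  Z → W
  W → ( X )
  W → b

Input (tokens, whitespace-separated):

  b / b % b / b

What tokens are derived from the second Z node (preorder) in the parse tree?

[X [X [Y [Y [Z [W b]]] / [Z [W b]]]] % [Y [Y [Z [W b]]] / [Z [W b]]]]

b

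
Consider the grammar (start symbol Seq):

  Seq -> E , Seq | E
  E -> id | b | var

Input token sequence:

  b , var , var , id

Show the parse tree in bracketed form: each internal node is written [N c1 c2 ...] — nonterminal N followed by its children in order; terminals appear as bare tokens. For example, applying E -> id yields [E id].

Seq
E , Seq
b , Seq
b , E , Seq
b , var , Seq
b , var , E , Seq
b , var , var , Seq
b , var , var , E
b , var , var , id

[Seq [E b] , [Seq [E var] , [Seq [E var] , [Seq [E id]]]]]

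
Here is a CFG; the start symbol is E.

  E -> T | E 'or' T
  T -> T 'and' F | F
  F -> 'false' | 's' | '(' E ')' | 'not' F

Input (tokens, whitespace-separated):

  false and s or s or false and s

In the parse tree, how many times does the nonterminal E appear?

3

[E [E [E [T [T [F false]] and [F s]]] or [T [F s]]] or [T [T [F false]] and [F s]]]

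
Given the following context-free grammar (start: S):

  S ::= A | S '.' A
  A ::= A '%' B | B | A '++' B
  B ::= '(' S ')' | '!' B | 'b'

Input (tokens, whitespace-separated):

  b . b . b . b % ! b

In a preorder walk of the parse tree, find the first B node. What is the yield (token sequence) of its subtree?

b

[S [S [S [S [A [B b]]] . [A [B b]]] . [A [B b]]] . [A [A [B b]] % [B ! [B b]]]]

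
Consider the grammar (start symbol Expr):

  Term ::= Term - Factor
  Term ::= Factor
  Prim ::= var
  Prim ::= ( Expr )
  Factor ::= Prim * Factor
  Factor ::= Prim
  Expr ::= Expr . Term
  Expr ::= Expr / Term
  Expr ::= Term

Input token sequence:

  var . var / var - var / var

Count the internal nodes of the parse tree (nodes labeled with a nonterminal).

19

[Expr [Expr [Expr [Expr [Term [Factor [Prim var]]]] . [Term [Factor [Prim var]]]] / [Term [Term [Factor [Prim var]]] - [Factor [Prim var]]]] / [Term [Factor [Prim var]]]]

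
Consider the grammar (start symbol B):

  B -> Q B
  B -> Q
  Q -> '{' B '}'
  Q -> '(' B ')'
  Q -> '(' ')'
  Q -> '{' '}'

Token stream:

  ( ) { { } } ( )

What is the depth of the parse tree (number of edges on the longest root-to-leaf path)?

[B [Q ( )] [B [Q { [B [Q { }]] }] [B [Q ( )]]]]

5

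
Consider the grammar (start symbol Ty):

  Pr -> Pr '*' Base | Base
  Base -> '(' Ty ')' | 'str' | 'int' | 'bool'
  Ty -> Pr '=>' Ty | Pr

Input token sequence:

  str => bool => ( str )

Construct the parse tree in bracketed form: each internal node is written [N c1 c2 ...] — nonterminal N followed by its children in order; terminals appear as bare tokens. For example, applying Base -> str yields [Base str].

[Ty [Pr [Base str]] => [Ty [Pr [Base bool]] => [Ty [Pr [Base ( [Ty [Pr [Base str]]] )]]]]]

Ty
Pr => Ty
Base => Ty
str => Ty
str => Pr => Ty
str => Base => Ty
str => bool => Ty
str => bool => Pr
str => bool => Base
str => bool => ( Ty )
str => bool => ( Pr )
str => bool => ( Base )
str => bool => ( str )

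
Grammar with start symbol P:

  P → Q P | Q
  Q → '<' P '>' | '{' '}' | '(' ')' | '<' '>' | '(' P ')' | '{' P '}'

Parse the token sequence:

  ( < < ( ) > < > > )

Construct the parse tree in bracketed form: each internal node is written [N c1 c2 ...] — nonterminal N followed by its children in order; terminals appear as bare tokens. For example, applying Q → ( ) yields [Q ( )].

[P [Q ( [P [Q < [P [Q < [P [Q ( )]] >] [P [Q < >]]] >]] )]]

P
Q
( P )
( Q )
( < P > )
( < Q P > )
( < < P > P > )
( < < Q > P > )
( < < ( ) > P > )
( < < ( ) > Q > )
( < < ( ) > < > > )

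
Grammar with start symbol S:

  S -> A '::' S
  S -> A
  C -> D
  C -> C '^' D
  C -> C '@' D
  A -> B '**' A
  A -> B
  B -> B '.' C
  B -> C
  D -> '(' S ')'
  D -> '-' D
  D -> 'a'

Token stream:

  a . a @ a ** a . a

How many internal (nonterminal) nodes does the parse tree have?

17

[S [A [B [B [C [D a]]] . [C [C [D a]] @ [D a]]] ** [A [B [B [C [D a]]] . [C [D a]]]]]]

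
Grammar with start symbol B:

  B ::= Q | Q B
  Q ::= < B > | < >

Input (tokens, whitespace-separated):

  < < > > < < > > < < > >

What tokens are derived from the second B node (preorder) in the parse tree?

[B [Q < [B [Q < >]] >] [B [Q < [B [Q < >]] >] [B [Q < [B [Q < >]] >]]]]

< >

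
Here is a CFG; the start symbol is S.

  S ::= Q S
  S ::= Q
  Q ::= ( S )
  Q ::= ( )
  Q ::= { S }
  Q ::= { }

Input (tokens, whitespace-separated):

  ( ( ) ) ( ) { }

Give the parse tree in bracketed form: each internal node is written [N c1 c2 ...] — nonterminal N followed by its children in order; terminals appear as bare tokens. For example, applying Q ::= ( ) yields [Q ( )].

S
Q S
( S ) S
( Q ) S
( ( ) ) S
( ( ) ) Q S
( ( ) ) ( ) S
( ( ) ) ( ) Q
( ( ) ) ( ) { }

[S [Q ( [S [Q ( )]] )] [S [Q ( )] [S [Q { }]]]]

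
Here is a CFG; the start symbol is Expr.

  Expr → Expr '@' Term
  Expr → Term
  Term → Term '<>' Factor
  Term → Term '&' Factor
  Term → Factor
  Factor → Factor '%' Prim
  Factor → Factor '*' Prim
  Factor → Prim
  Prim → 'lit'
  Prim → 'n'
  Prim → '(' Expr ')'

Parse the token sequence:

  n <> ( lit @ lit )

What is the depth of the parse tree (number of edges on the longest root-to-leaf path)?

9

[Expr [Term [Term [Factor [Prim n]]] <> [Factor [Prim ( [Expr [Expr [Term [Factor [Prim lit]]]] @ [Term [Factor [Prim lit]]]] )]]]]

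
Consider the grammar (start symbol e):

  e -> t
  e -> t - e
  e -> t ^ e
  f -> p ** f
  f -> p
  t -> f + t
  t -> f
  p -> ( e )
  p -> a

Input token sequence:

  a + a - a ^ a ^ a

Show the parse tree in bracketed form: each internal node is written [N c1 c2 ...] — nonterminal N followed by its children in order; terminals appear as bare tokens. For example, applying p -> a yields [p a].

[e [t [f [p a]] + [t [f [p a]]]] - [e [t [f [p a]]] ^ [e [t [f [p a]]] ^ [e [t [f [p a]]]]]]]

e
t - e
f + t - e
p + t - e
a + t - e
a + f - e
a + p - e
a + a - e
a + a - t ^ e
a + a - f ^ e
a + a - p ^ e
a + a - a ^ e
a + a - a ^ t ^ e
a + a - a ^ f ^ e
a + a - a ^ p ^ e
a + a - a ^ a ^ e
a + a - a ^ a ^ t
a + a - a ^ a ^ f
a + a - a ^ a ^ p
a + a - a ^ a ^ a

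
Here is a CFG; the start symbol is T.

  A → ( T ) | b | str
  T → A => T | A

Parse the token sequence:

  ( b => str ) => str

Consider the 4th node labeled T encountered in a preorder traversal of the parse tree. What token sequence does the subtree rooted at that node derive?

[T [A ( [T [A b] => [T [A str]]] )] => [T [A str]]]

str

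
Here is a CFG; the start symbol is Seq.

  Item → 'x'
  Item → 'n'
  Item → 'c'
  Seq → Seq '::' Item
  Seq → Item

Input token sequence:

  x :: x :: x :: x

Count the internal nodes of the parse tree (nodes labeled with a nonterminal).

8

[Seq [Seq [Seq [Seq [Item x]] :: [Item x]] :: [Item x]] :: [Item x]]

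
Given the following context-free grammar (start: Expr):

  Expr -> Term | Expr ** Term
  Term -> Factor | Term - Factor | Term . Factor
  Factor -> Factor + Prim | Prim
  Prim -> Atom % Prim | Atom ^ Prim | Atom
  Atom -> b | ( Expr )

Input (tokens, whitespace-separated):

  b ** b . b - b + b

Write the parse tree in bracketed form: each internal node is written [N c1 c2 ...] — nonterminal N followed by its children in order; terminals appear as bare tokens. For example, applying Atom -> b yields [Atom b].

[Expr [Expr [Term [Factor [Prim [Atom b]]]]] ** [Term [Term [Term [Factor [Prim [Atom b]]]] . [Factor [Prim [Atom b]]]] - [Factor [Factor [Prim [Atom b]]] + [Prim [Atom b]]]]]

Expr
Expr ** Term
Term ** Term
Factor ** Term
Prim ** Term
Atom ** Term
b ** Term
b ** Term - Factor
b ** Term . Factor - Factor
b ** Factor . Factor - Factor
b ** Prim . Factor - Factor
b ** Atom . Factor - Factor
b ** b . Factor - Factor
b ** b . Prim - Factor
b ** b . Atom - Factor
b ** b . b - Factor
b ** b . b - Factor + Prim
b ** b . b - Prim + Prim
b ** b . b - Atom + Prim
b ** b . b - b + Prim
b ** b . b - b + Atom
b ** b . b - b + b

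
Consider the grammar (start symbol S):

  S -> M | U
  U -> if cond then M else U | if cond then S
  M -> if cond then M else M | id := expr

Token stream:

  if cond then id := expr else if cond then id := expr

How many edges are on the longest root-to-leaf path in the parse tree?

[S [U if cond then [M id := expr] else [U if cond then [S [M id := expr]]]]]

5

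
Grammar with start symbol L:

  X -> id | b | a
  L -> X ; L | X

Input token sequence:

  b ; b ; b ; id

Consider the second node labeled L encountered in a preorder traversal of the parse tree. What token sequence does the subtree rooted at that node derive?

[L [X b] ; [L [X b] ; [L [X b] ; [L [X id]]]]]

b ; b ; id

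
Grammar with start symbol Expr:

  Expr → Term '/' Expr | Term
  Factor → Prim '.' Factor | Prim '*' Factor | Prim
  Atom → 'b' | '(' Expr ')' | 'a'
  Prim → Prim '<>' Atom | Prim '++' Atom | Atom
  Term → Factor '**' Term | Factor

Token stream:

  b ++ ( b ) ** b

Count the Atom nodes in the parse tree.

[Expr [Term [Factor [Prim [Prim [Atom b]] ++ [Atom ( [Expr [Term [Factor [Prim [Atom b]]]]] )]]] ** [Term [Factor [Prim [Atom b]]]]]]

4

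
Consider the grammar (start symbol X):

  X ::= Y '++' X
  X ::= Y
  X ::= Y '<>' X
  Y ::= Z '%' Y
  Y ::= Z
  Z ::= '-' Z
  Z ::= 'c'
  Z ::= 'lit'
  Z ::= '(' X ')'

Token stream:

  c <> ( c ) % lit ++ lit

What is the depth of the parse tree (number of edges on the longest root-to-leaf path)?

[X [Y [Z c]] <> [X [Y [Z ( [X [Y [Z c]]] )] % [Y [Z lit]]] ++ [X [Y [Z lit]]]]]

7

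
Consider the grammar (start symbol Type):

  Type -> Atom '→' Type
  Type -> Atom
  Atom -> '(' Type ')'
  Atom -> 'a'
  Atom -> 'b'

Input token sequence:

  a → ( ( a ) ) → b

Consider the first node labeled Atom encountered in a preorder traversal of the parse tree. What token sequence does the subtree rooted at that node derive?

a

[Type [Atom a] → [Type [Atom ( [Type [Atom ( [Type [Atom a]] )]] )] → [Type [Atom b]]]]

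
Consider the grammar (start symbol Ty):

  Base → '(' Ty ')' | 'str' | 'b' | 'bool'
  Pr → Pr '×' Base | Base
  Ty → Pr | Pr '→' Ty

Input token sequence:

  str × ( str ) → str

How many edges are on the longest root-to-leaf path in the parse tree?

6

[Ty [Pr [Pr [Base str]] × [Base ( [Ty [Pr [Base str]]] )]] → [Ty [Pr [Base str]]]]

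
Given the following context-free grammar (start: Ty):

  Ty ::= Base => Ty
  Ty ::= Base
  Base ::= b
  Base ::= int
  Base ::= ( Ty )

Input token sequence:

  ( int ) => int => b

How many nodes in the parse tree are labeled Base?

[Ty [Base ( [Ty [Base int]] )] => [Ty [Base int] => [Ty [Base b]]]]

4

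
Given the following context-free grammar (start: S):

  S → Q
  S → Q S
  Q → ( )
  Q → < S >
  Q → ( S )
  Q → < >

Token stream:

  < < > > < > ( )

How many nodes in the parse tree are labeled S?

[S [Q < [S [Q < >]] >] [S [Q < >] [S [Q ( )]]]]

4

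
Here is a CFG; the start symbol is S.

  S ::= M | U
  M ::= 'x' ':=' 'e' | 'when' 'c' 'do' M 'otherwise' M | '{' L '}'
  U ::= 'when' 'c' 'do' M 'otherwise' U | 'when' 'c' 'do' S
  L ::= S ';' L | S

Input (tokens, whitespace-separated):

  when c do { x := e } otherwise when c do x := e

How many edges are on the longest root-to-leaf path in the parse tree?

6

[S [U when c do [M { [L [S [M x := e]]] }] otherwise [U when c do [S [M x := e]]]]]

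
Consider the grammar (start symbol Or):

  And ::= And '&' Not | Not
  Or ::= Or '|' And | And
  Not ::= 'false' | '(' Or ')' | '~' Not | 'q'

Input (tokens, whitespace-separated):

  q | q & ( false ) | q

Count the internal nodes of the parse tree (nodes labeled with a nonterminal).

14

[Or [Or [Or [And [Not q]]] | [And [And [Not q]] & [Not ( [Or [And [Not false]]] )]]] | [And [Not q]]]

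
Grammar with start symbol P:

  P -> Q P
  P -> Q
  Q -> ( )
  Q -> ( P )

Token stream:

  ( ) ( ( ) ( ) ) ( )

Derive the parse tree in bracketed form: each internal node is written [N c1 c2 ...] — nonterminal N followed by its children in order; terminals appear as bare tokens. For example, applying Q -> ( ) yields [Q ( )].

P
Q P
( ) P
( ) Q P
( ) ( P ) P
( ) ( Q P ) P
( ) ( ( ) P ) P
( ) ( ( ) Q ) P
( ) ( ( ) ( ) ) P
( ) ( ( ) ( ) ) Q
( ) ( ( ) ( ) ) ( )

[P [Q ( )] [P [Q ( [P [Q ( )] [P [Q ( )]]] )] [P [Q ( )]]]]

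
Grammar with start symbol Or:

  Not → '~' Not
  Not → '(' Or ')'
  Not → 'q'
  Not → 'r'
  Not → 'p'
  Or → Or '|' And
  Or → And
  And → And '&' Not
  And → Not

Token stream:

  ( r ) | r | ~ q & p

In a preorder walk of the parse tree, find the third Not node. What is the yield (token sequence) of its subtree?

[Or [Or [Or [And [Not ( [Or [And [Not r]]] )]]] | [And [Not r]]] | [And [And [Not ~ [Not q]]] & [Not p]]]

r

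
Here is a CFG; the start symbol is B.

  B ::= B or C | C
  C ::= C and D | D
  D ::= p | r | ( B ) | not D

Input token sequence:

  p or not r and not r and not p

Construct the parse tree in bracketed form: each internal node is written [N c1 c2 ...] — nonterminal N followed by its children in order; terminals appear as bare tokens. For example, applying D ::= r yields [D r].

B
B or C
C or C
D or C
p or C
p or C and D
p or C and D and D
p or D and D and D
p or not D and D and D
p or not r and D and D
p or not r and not D and D
p or not r and not r and D
p or not r and not r and not D
p or not r and not r and not p

[B [B [C [D p]]] or [C [C [C [D not [D r]]] and [D not [D r]]] and [D not [D p]]]]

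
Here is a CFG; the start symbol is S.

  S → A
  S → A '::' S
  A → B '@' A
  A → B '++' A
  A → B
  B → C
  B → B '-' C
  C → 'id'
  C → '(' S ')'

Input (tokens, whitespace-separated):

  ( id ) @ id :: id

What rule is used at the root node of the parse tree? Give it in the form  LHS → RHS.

[S [A [B [C ( [S [A [B [C id]]]] )]] @ [A [B [C id]]]] :: [S [A [B [C id]]]]]

S → A '::' S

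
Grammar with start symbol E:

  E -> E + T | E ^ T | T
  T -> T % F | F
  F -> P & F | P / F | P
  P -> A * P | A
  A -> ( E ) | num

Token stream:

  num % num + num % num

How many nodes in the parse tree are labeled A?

[E [E [T [T [F [P [A num]]]] % [F [P [A num]]]]] + [T [T [F [P [A num]]]] % [F [P [A num]]]]]

4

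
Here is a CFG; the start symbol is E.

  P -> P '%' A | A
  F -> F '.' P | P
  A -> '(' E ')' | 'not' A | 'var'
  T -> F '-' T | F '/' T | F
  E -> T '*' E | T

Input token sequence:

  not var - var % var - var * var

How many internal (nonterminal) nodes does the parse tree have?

21

[E [T [F [P [A not [A var]]]] - [T [F [P [P [A var]] % [A var]]] - [T [F [P [A var]]]]]] * [E [T [F [P [A var]]]]]]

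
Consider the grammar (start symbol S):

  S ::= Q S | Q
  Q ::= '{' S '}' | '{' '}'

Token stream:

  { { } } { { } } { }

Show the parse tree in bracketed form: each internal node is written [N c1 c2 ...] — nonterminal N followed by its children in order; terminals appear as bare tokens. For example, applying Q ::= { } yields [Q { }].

S
Q S
{ S } S
{ Q } S
{ { } } S
{ { } } Q S
{ { } } { S } S
{ { } } { Q } S
{ { } } { { } } S
{ { } } { { } } Q
{ { } } { { } } { }

[S [Q { [S [Q { }]] }] [S [Q { [S [Q { }]] }] [S [Q { }]]]]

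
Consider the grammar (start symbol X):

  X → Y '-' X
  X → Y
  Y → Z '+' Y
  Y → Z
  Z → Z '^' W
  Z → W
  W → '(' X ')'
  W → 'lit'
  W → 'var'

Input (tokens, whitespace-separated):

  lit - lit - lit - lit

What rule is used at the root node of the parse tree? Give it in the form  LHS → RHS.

X → Y '-' X

[X [Y [Z [W lit]]] - [X [Y [Z [W lit]]] - [X [Y [Z [W lit]]] - [X [Y [Z [W lit]]]]]]]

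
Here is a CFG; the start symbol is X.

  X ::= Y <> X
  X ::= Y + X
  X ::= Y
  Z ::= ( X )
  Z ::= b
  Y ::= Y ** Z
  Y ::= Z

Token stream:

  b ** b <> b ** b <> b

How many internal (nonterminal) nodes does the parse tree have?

[X [Y [Y [Z b]] ** [Z b]] <> [X [Y [Y [Z b]] ** [Z b]] <> [X [Y [Z b]]]]]

13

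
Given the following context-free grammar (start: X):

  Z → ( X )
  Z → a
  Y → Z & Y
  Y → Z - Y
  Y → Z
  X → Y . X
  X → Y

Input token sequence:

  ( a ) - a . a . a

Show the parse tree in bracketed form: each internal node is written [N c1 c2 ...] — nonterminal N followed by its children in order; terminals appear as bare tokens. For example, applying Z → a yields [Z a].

X
Y . X
Z - Y . X
( X ) - Y . X
( Y ) - Y . X
( Z ) - Y . X
( a ) - Y . X
( a ) - Z . X
( a ) - a . X
( a ) - a . Y . X
( a ) - a . Z . X
( a ) - a . a . X
( a ) - a . a . Y
( a ) - a . a . Z
( a ) - a . a . a

[X [Y [Z ( [X [Y [Z a]]] )] - [Y [Z a]]] . [X [Y [Z a]] . [X [Y [Z a]]]]]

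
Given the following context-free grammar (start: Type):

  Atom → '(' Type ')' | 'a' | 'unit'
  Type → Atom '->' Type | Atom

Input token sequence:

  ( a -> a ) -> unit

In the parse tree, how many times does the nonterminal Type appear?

4

[Type [Atom ( [Type [Atom a] -> [Type [Atom a]]] )] -> [Type [Atom unit]]]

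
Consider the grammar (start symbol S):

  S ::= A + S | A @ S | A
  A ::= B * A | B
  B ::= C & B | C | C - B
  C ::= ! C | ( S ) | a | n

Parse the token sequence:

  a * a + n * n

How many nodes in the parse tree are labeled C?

[S [A [B [C a]] * [A [B [C a]]]] + [S [A [B [C n]] * [A [B [C n]]]]]]

4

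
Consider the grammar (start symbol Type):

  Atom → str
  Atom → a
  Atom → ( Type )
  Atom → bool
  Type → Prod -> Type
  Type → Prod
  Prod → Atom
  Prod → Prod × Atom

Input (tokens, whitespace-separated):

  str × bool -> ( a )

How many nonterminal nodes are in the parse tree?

[Type [Prod [Prod [Atom str]] × [Atom bool]] -> [Type [Prod [Atom ( [Type [Prod [Atom a]]] )]]]]

11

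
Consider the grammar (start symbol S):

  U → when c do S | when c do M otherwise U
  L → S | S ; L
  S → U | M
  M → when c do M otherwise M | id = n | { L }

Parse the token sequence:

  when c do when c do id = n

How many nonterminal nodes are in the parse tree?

[S [U when c do [S [U when c do [S [M id = n]]]]]]

6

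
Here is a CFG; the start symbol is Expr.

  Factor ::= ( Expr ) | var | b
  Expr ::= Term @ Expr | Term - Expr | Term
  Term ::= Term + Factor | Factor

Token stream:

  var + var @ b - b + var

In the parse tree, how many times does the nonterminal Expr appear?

3

[Expr [Term [Term [Factor var]] + [Factor var]] @ [Expr [Term [Factor b]] - [Expr [Term [Term [Factor b]] + [Factor var]]]]]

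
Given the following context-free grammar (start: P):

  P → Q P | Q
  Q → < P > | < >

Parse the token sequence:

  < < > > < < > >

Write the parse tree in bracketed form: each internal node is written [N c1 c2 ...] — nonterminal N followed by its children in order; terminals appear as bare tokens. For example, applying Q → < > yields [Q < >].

[P [Q < [P [Q < >]] >] [P [Q < [P [Q < >]] >]]]

P
Q P
< P > P
< Q > P
< < > > P
< < > > Q
< < > > < P >
< < > > < Q >
< < > > < < > >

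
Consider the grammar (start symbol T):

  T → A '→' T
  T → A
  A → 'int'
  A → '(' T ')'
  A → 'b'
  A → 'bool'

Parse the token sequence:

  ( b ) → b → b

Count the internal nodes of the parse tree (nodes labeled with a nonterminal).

8

[T [A ( [T [A b]] )] → [T [A b] → [T [A b]]]]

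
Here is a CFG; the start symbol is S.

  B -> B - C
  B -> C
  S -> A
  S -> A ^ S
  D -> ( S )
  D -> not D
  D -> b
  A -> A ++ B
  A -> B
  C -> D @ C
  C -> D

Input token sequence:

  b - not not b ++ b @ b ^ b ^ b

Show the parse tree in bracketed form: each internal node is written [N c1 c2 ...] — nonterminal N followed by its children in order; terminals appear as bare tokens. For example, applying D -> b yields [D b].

[S [A [A [B [B [C [D b]]] - [C [D not [D not [D b]]]]]] ++ [B [C [D b] @ [C [D b]]]]] ^ [S [A [B [C [D b]]]] ^ [S [A [B [C [D b]]]]]]]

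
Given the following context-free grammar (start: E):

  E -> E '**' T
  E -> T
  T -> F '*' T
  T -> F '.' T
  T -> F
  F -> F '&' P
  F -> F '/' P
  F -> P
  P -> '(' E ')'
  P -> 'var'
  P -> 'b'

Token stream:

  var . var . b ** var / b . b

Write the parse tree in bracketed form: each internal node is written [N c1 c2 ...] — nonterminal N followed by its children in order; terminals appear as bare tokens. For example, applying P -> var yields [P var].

E
E ** T
T ** T
F . T ** T
P . T ** T
var . T ** T
var . F . T ** T
var . P . T ** T
var . var . T ** T
var . var . F ** T
var . var . P ** T
var . var . b ** T
var . var . b ** F . T
var . var . b ** F / P . T
var . var . b ** P / P . T
var . var . b ** var / P . T
var . var . b ** var / b . T
var . var . b ** var / b . F
var . var . b ** var / b . P
var . var . b ** var / b . b

[E [E [T [F [P var]] . [T [F [P var]] . [T [F [P b]]]]]] ** [T [F [F [P var]] / [P b]] . [T [F [P b]]]]]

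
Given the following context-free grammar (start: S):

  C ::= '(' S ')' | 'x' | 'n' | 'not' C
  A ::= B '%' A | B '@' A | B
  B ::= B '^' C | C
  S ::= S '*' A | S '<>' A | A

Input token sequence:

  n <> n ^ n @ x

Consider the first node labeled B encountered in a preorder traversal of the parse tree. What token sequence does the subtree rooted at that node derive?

[S [S [A [B [C n]]]] <> [A [B [B [C n]] ^ [C n]] @ [A [B [C x]]]]]

n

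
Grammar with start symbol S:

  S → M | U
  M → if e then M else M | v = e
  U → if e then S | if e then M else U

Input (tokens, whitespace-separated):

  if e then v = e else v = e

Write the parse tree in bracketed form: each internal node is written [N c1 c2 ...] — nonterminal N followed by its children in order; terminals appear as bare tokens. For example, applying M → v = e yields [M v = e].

[S [M if e then [M v = e] else [M v = e]]]

S
M
if e then M else M
if e then v = e else M
if e then v = e else v = e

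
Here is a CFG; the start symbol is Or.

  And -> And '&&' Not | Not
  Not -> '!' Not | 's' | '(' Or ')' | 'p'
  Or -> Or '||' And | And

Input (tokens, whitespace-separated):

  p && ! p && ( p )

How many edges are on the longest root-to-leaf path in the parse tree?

6

[Or [And [And [And [Not p]] && [Not ! [Not p]]] && [Not ( [Or [And [Not p]]] )]]]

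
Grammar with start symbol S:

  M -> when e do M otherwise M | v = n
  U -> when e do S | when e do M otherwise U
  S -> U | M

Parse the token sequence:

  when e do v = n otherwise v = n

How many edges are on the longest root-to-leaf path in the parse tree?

3

[S [M when e do [M v = n] otherwise [M v = n]]]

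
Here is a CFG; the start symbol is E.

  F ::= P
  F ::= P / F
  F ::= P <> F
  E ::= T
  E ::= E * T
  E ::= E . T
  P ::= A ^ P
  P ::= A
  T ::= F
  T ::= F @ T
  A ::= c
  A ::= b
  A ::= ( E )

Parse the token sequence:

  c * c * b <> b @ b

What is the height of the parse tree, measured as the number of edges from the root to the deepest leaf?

7

[E [E [E [T [F [P [A c]]]]] * [T [F [P [A c]]]]] * [T [F [P [A b]] <> [F [P [A b]]]] @ [T [F [P [A b]]]]]]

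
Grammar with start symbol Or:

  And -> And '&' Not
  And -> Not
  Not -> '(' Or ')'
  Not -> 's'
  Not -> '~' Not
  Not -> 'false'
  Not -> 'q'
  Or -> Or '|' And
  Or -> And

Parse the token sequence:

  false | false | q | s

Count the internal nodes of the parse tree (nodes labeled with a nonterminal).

[Or [Or [Or [Or [And [Not false]]] | [And [Not false]]] | [And [Not q]]] | [And [Not s]]]

12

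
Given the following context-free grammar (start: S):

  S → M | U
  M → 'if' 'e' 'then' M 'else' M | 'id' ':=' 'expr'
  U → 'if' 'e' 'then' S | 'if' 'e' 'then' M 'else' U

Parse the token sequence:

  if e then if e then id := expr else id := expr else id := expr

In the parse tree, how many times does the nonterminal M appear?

[S [M if e then [M if e then [M id := expr] else [M id := expr]] else [M id := expr]]]

5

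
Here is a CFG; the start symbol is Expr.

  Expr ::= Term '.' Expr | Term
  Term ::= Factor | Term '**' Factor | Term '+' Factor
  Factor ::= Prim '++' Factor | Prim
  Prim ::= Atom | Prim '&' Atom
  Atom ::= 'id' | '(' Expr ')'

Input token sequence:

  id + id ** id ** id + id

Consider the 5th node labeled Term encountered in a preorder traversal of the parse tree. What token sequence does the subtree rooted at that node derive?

id

[Expr [Term [Term [Term [Term [Term [Factor [Prim [Atom id]]]] + [Factor [Prim [Atom id]]]] ** [Factor [Prim [Atom id]]]] ** [Factor [Prim [Atom id]]]] + [Factor [Prim [Atom id]]]]]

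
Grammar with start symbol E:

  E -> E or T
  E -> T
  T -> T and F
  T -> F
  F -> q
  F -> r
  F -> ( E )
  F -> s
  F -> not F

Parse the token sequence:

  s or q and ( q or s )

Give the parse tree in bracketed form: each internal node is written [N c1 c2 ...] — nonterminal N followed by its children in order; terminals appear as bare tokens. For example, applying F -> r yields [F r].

[E [E [T [F s]]] or [T [T [F q]] and [F ( [E [E [T [F q]]] or [T [F s]]] )]]]

E
E or T
T or T
F or T
s or T
s or T and F
s or F and F
s or q and F
s or q and ( E )
s or q and ( E or T )
s or q and ( T or T )
s or q and ( F or T )
s or q and ( q or T )
s or q and ( q or F )
s or q and ( q or s )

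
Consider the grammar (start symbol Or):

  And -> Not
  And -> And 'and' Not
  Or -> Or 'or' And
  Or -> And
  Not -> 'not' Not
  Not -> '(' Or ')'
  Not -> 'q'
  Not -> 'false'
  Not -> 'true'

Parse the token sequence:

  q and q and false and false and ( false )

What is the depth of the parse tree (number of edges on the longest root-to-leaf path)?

7

[Or [And [And [And [And [And [Not q]] and [Not q]] and [Not false]] and [Not false]] and [Not ( [Or [And [Not false]]] )]]]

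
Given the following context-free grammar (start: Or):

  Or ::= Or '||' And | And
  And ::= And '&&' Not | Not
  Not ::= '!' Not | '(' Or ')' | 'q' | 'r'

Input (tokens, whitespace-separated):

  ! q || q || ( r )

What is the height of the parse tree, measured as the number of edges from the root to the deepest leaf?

[Or [Or [Or [And [Not ! [Not q]]]] || [And [Not q]]] || [And [Not ( [Or [And [Not r]]] )]]]

6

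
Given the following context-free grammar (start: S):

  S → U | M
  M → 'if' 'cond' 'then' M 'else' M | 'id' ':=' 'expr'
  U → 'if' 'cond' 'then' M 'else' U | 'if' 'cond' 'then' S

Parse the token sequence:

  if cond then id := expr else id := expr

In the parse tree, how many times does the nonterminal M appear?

[S [M if cond then [M id := expr] else [M id := expr]]]

3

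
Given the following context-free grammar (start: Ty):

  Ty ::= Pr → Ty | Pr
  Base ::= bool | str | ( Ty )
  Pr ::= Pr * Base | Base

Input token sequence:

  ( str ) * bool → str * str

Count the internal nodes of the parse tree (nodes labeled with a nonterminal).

[Ty [Pr [Pr [Base ( [Ty [Pr [Base str]]] )]] * [Base bool]] → [Ty [Pr [Pr [Base str]] * [Base str]]]]

13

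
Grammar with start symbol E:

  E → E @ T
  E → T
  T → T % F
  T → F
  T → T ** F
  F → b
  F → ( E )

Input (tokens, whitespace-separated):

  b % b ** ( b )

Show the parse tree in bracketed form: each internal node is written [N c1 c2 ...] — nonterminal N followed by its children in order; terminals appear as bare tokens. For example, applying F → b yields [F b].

[E [T [T [T [F b]] % [F b]] ** [F ( [E [T [F b]]] )]]]

E
T
T ** F
T % F ** F
F % F ** F
b % F ** F
b % b ** F
b % b ** ( E )
b % b ** ( T )
b % b ** ( F )
b % b ** ( b )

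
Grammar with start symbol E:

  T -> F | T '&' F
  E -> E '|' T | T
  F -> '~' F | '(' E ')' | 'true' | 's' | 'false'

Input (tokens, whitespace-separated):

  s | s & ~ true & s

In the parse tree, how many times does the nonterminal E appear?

2

[E [E [T [F s]]] | [T [T [T [F s]] & [F ~ [F true]]] & [F s]]]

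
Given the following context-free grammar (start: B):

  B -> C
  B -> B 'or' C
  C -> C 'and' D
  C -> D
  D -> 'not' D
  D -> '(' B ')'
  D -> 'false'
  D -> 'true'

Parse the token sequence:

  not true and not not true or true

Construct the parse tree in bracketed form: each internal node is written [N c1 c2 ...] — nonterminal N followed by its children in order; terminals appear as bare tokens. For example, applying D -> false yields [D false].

B
B or C
C or C
C and D or C
D and D or C
not D and D or C
not true and D or C
not true and not D or C
not true and not not D or C
not true and not not true or C
not true and not not true or D
not true and not not true or true

[B [B [C [C [D not [D true]]] and [D not [D not [D true]]]]] or [C [D true]]]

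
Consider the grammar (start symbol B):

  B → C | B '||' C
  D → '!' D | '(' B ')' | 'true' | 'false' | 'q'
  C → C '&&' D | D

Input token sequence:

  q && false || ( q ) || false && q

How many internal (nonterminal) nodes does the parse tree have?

[B [B [B [C [C [D q]] && [D false]]] || [C [D ( [B [C [D q]]] )]]] || [C [C [D false]] && [D q]]]

16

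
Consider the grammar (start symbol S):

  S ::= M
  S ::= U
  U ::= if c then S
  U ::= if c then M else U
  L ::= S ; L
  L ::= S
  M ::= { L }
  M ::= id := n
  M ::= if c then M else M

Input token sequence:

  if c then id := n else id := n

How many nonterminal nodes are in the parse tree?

4

[S [M if c then [M id := n] else [M id := n]]]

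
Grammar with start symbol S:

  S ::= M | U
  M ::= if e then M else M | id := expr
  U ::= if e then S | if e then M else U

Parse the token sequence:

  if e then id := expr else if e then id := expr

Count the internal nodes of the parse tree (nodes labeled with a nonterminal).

6

[S [U if e then [M id := expr] else [U if e then [S [M id := expr]]]]]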